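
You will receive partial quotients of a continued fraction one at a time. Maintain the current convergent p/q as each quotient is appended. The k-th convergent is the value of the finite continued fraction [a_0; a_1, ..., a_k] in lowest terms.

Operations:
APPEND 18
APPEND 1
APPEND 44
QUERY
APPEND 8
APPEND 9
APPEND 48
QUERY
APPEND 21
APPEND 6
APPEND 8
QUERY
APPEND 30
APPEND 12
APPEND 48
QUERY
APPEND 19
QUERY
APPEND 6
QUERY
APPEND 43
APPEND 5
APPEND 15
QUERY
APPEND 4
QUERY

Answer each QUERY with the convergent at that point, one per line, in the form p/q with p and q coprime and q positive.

854/45
3007475/158473
3121814712/164497907
54409060951427/2866978816501
1034903721080981/54532223007966
6263831387437313/330060316864297
20642811127758853135/1087732469214092467
83929406609327277053/4422495566414097850

APPEND 18: p_0 = 18·1 + 0 = 18, q_0 = 18·0 + 1 = 1 → 18/1
APPEND 1: p_1 = 1·18 + 1 = 19, q_1 = 1·1 + 0 = 1 → 19/1
APPEND 44: p_2 = 44·19 + 18 = 854, q_2 = 44·1 + 1 = 45 → 854/45
APPEND 8: p_3 = 8·854 + 19 = 6851, q_3 = 8·45 + 1 = 361 → 6851/361
APPEND 9: p_4 = 9·6851 + 854 = 62513, q_4 = 9·361 + 45 = 3294 → 62513/3294
APPEND 48: p_5 = 48·62513 + 6851 = 3007475, q_5 = 48·3294 + 361 = 158473 → 3007475/158473
APPEND 21: p_6 = 21·3007475 + 62513 = 63219488, q_6 = 21·158473 + 3294 = 3331227 → 63219488/3331227
APPEND 6: p_7 = 6·63219488 + 3007475 = 382324403, q_7 = 6·3331227 + 158473 = 20145835 → 382324403/20145835
APPEND 8: p_8 = 8·382324403 + 63219488 = 3121814712, q_8 = 8·20145835 + 3331227 = 164497907 → 3121814712/164497907
APPEND 30: p_9 = 30·3121814712 + 382324403 = 94036765763, q_9 = 30·164497907 + 20145835 = 4955083045 → 94036765763/4955083045
APPEND 12: p_10 = 12·94036765763 + 3121814712 = 1131563003868, q_10 = 12·4955083045 + 164497907 = 59625494447 → 1131563003868/59625494447
APPEND 48: p_11 = 48·1131563003868 + 94036765763 = 54409060951427, q_11 = 48·59625494447 + 4955083045 = 2866978816501 → 54409060951427/2866978816501
APPEND 19: p_12 = 19·54409060951427 + 1131563003868 = 1034903721080981, q_12 = 19·2866978816501 + 59625494447 = 54532223007966 → 1034903721080981/54532223007966
APPEND 6: p_13 = 6·1034903721080981 + 54409060951427 = 6263831387437313, q_13 = 6·54532223007966 + 2866978816501 = 330060316864297 → 6263831387437313/330060316864297
APPEND 43: p_14 = 43·6263831387437313 + 1034903721080981 = 270379653380885440, q_14 = 43·330060316864297 + 54532223007966 = 14247125848172737 → 270379653380885440/14247125848172737
APPEND 5: p_15 = 5·270379653380885440 + 6263831387437313 = 1358162098291864513, q_15 = 5·14247125848172737 + 330060316864297 = 71565689557727982 → 1358162098291864513/71565689557727982
APPEND 15: p_16 = 15·1358162098291864513 + 270379653380885440 = 20642811127758853135, q_16 = 15·71565689557727982 + 14247125848172737 = 1087732469214092467 → 20642811127758853135/1087732469214092467
APPEND 4: p_17 = 4·20642811127758853135 + 1358162098291864513 = 83929406609327277053, q_17 = 4·1087732469214092467 + 71565689557727982 = 4422495566414097850 → 83929406609327277053/4422495566414097850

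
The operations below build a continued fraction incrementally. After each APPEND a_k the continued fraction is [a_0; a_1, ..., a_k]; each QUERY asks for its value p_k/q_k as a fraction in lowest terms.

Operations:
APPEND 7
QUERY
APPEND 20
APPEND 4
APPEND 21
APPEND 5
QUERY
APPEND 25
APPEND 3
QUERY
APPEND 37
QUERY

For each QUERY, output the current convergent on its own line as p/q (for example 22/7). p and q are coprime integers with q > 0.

APPEND 7: p_0 = 7·1 + 0 = 7, q_0 = 7·0 + 1 = 1 → 7/1
APPEND 20: p_1 = 20·7 + 1 = 141, q_1 = 20·1 + 0 = 20 → 141/20
APPEND 4: p_2 = 4·141 + 7 = 571, q_2 = 4·20 + 1 = 81 → 571/81
APPEND 21: p_3 = 21·571 + 141 = 12132, q_3 = 21·81 + 20 = 1721 → 12132/1721
APPEND 5: p_4 = 5·12132 + 571 = 61231, q_4 = 5·1721 + 81 = 8686 → 61231/8686
APPEND 25: p_5 = 25·61231 + 12132 = 1542907, q_5 = 25·8686 + 1721 = 218871 → 1542907/218871
APPEND 3: p_6 = 3·1542907 + 61231 = 4689952, q_6 = 3·218871 + 8686 = 665299 → 4689952/665299
APPEND 37: p_7 = 37·4689952 + 1542907 = 175071131, q_7 = 37·665299 + 218871 = 24834934 → 175071131/24834934

7/1
61231/8686
4689952/665299
175071131/24834934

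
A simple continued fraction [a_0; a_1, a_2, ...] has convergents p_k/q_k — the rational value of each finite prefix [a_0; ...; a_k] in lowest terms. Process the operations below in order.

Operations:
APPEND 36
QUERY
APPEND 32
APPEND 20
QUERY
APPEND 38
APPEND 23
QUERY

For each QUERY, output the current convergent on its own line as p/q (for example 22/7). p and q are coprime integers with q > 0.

36/1
23096/641
20235519/561611

APPEND 36: p_0 = 36·1 + 0 = 36, q_0 = 36·0 + 1 = 1 → 36/1
APPEND 32: p_1 = 32·36 + 1 = 1153, q_1 = 32·1 + 0 = 32 → 1153/32
APPEND 20: p_2 = 20·1153 + 36 = 23096, q_2 = 20·32 + 1 = 641 → 23096/641
APPEND 38: p_3 = 38·23096 + 1153 = 878801, q_3 = 38·641 + 32 = 24390 → 878801/24390
APPEND 23: p_4 = 23·878801 + 23096 = 20235519, q_4 = 23·24390 + 641 = 561611 → 20235519/561611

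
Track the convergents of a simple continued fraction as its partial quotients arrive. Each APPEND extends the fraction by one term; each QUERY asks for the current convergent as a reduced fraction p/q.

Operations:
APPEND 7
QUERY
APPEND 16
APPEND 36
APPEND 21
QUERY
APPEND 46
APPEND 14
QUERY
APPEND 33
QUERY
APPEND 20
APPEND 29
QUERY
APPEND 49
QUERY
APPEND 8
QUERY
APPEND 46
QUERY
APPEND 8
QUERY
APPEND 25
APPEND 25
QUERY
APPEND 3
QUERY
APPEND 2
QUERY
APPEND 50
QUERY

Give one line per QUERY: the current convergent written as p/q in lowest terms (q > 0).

7/1
85688/12133
55325810/7833863
1829697453/259076174
1064658668683/150750439121
52204924040337/7391960874272
418704050991379/59286437433297
19312591269643771/2734568082805934
154919434208141547/21935831099880769
97462380596037702697/13800194470595509744
296279440234586290537/41951713757366354391
690021261065210283771/97703621985328218526
34797342493495100479087/4927132813023777280691

APPEND 7: p_0 = 7·1 + 0 = 7, q_0 = 7·0 + 1 = 1 → 7/1
APPEND 16: p_1 = 16·7 + 1 = 113, q_1 = 16·1 + 0 = 16 → 113/16
APPEND 36: p_2 = 36·113 + 7 = 4075, q_2 = 36·16 + 1 = 577 → 4075/577
APPEND 21: p_3 = 21·4075 + 113 = 85688, q_3 = 21·577 + 16 = 12133 → 85688/12133
APPEND 46: p_4 = 46·85688 + 4075 = 3945723, q_4 = 46·12133 + 577 = 558695 → 3945723/558695
APPEND 14: p_5 = 14·3945723 + 85688 = 55325810, q_5 = 14·558695 + 12133 = 7833863 → 55325810/7833863
APPEND 33: p_6 = 33·55325810 + 3945723 = 1829697453, q_6 = 33·7833863 + 558695 = 259076174 → 1829697453/259076174
APPEND 20: p_7 = 20·1829697453 + 55325810 = 36649274870, q_7 = 20·259076174 + 7833863 = 5189357343 → 36649274870/5189357343
APPEND 29: p_8 = 29·36649274870 + 1829697453 = 1064658668683, q_8 = 29·5189357343 + 259076174 = 150750439121 → 1064658668683/150750439121
APPEND 49: p_9 = 49·1064658668683 + 36649274870 = 52204924040337, q_9 = 49·150750439121 + 5189357343 = 7391960874272 → 52204924040337/7391960874272
APPEND 8: p_10 = 8·52204924040337 + 1064658668683 = 418704050991379, q_10 = 8·7391960874272 + 150750439121 = 59286437433297 → 418704050991379/59286437433297
APPEND 46: p_11 = 46·418704050991379 + 52204924040337 = 19312591269643771, q_11 = 46·59286437433297 + 7391960874272 = 2734568082805934 → 19312591269643771/2734568082805934
APPEND 8: p_12 = 8·19312591269643771 + 418704050991379 = 154919434208141547, q_12 = 8·2734568082805934 + 59286437433297 = 21935831099880769 → 154919434208141547/21935831099880769
APPEND 25: p_13 = 25·154919434208141547 + 19312591269643771 = 3892298446473182446, q_13 = 25·21935831099880769 + 2734568082805934 = 551130345579825159 → 3892298446473182446/551130345579825159
APPEND 25: p_14 = 25·3892298446473182446 + 154919434208141547 = 97462380596037702697, q_14 = 25·551130345579825159 + 21935831099880769 = 13800194470595509744 → 97462380596037702697/13800194470595509744
APPEND 3: p_15 = 3·97462380596037702697 + 3892298446473182446 = 296279440234586290537, q_15 = 3·13800194470595509744 + 551130345579825159 = 41951713757366354391 → 296279440234586290537/41951713757366354391
APPEND 2: p_16 = 2·296279440234586290537 + 97462380596037702697 = 690021261065210283771, q_16 = 2·41951713757366354391 + 13800194470595509744 = 97703621985328218526 → 690021261065210283771/97703621985328218526
APPEND 50: p_17 = 50·690021261065210283771 + 296279440234586290537 = 34797342493495100479087, q_17 = 50·97703621985328218526 + 41951713757366354391 = 4927132813023777280691 → 34797342493495100479087/4927132813023777280691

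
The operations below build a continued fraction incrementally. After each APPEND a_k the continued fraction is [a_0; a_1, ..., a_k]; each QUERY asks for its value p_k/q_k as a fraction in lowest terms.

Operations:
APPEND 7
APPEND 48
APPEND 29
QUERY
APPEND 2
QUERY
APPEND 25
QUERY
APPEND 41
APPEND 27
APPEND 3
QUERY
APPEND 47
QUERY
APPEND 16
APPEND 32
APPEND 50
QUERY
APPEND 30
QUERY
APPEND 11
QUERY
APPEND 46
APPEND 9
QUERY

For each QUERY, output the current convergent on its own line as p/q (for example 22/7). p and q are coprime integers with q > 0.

APPEND 7: p_0 = 7·1 + 0 = 7, q_0 = 7·0 + 1 = 1 → 7/1
APPEND 48: p_1 = 48·7 + 1 = 337, q_1 = 48·1 + 0 = 48 → 337/48
APPEND 29: p_2 = 29·337 + 7 = 9780, q_2 = 29·48 + 1 = 1393 → 9780/1393
APPEND 2: p_3 = 2·9780 + 337 = 19897, q_3 = 2·1393 + 48 = 2834 → 19897/2834
APPEND 25: p_4 = 25·19897 + 9780 = 507205, q_4 = 25·2834 + 1393 = 72243 → 507205/72243
APPEND 41: p_5 = 41·507205 + 19897 = 20815302, q_5 = 41·72243 + 2834 = 2964797 → 20815302/2964797
APPEND 27: p_6 = 27·20815302 + 507205 = 562520359, q_6 = 27·2964797 + 72243 = 80121762 → 562520359/80121762
APPEND 3: p_7 = 3·562520359 + 20815302 = 1708376379, q_7 = 3·80121762 + 2964797 = 243330083 → 1708376379/243330083
APPEND 47: p_8 = 47·1708376379 + 562520359 = 80856210172, q_8 = 47·243330083 + 80121762 = 11516635663 → 80856210172/11516635663
APPEND 16: p_9 = 16·80856210172 + 1708376379 = 1295407739131, q_9 = 16·11516635663 + 243330083 = 184509500691 → 1295407739131/184509500691
APPEND 32: p_10 = 32·1295407739131 + 80856210172 = 41533903862364, q_10 = 32·184509500691 + 11516635663 = 5915820657775 → 41533903862364/5915820657775
APPEND 50: p_11 = 50·41533903862364 + 1295407739131 = 2077990600857331, q_11 = 50·5915820657775 + 184509500691 = 295975542389441 → 2077990600857331/295975542389441
APPEND 30: p_12 = 30·2077990600857331 + 41533903862364 = 62381251929582294, q_12 = 30·295975542389441 + 5915820657775 = 8885182092341005 → 62381251929582294/8885182092341005
APPEND 11: p_13 = 11·62381251929582294 + 2077990600857331 = 688271761826262565, q_13 = 11·8885182092341005 + 295975542389441 = 98032978558140496 → 688271761826262565/98032978558140496
APPEND 46: p_14 = 46·688271761826262565 + 62381251929582294 = 31722882295937660284, q_14 = 46·98032978558140496 + 8885182092341005 = 4518402195766803821 → 31722882295937660284/4518402195766803821
APPEND 9: p_15 = 9·31722882295937660284 + 688271761826262565 = 286194212425265205121, q_15 = 9·4518402195766803821 + 98032978558140496 = 40763652740459374885 → 286194212425265205121/40763652740459374885

9780/1393
19897/2834
507205/72243
1708376379/243330083
80856210172/11516635663
2077990600857331/295975542389441
62381251929582294/8885182092341005
688271761826262565/98032978558140496
286194212425265205121/40763652740459374885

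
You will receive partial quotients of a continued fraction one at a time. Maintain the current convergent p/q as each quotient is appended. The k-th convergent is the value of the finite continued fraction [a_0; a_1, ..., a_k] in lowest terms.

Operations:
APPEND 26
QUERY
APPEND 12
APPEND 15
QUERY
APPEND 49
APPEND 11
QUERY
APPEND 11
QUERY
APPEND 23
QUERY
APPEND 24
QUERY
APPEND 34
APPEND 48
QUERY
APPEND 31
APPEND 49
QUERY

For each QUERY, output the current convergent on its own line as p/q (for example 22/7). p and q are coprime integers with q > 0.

APPEND 26: p_0 = 26·1 + 0 = 26, q_0 = 26·0 + 1 = 1 → 26/1
APPEND 12: p_1 = 12·26 + 1 = 313, q_1 = 12·1 + 0 = 12 → 313/12
APPEND 15: p_2 = 15·313 + 26 = 4721, q_2 = 15·12 + 1 = 181 → 4721/181
APPEND 49: p_3 = 49·4721 + 313 = 231642, q_3 = 49·181 + 12 = 8881 → 231642/8881
APPEND 11: p_4 = 11·231642 + 4721 = 2552783, q_4 = 11·8881 + 181 = 97872 → 2552783/97872
APPEND 11: p_5 = 11·2552783 + 231642 = 28312255, q_5 = 11·97872 + 8881 = 1085473 → 28312255/1085473
APPEND 23: p_6 = 23·28312255 + 2552783 = 653734648, q_6 = 23·1085473 + 97872 = 25063751 → 653734648/25063751
APPEND 24: p_7 = 24·653734648 + 28312255 = 15717943807, q_7 = 24·25063751 + 1085473 = 602615497 → 15717943807/602615497
APPEND 34: p_8 = 34·15717943807 + 653734648 = 535063824086, q_8 = 34·602615497 + 25063751 = 20513990649 → 535063824086/20513990649
APPEND 48: p_9 = 48·535063824086 + 15717943807 = 25698781499935, q_9 = 48·20513990649 + 602615497 = 985274166649 → 25698781499935/985274166649
APPEND 31: p_10 = 31·25698781499935 + 535063824086 = 797197290322071, q_10 = 31·985274166649 + 20513990649 = 30564013156768 → 797197290322071/30564013156768
APPEND 49: p_11 = 49·797197290322071 + 25698781499935 = 39088366007281414, q_11 = 49·30564013156768 + 985274166649 = 1498621918848281 → 39088366007281414/1498621918848281

26/1
4721/181
2552783/97872
28312255/1085473
653734648/25063751
15717943807/602615497
25698781499935/985274166649
39088366007281414/1498621918848281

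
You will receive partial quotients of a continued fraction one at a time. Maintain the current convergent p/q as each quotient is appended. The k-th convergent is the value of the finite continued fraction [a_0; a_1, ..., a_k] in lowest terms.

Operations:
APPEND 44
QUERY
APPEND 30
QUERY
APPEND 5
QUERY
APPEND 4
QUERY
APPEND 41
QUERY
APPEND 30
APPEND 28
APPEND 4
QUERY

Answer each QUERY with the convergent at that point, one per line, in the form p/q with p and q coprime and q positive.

APPEND 44: p_0 = 44·1 + 0 = 44, q_0 = 44·0 + 1 = 1 → 44/1
APPEND 30: p_1 = 30·44 + 1 = 1321, q_1 = 30·1 + 0 = 30 → 1321/30
APPEND 5: p_2 = 5·1321 + 44 = 6649, q_2 = 5·30 + 1 = 151 → 6649/151
APPEND 4: p_3 = 4·6649 + 1321 = 27917, q_3 = 4·151 + 30 = 634 → 27917/634
APPEND 41: p_4 = 41·27917 + 6649 = 1151246, q_4 = 41·634 + 151 = 26145 → 1151246/26145
APPEND 30: p_5 = 30·1151246 + 27917 = 34565297, q_5 = 30·26145 + 634 = 784984 → 34565297/784984
APPEND 28: p_6 = 28·34565297 + 1151246 = 968979562, q_6 = 28·784984 + 26145 = 22005697 → 968979562/22005697
APPEND 4: p_7 = 4·968979562 + 34565297 = 3910483545, q_7 = 4·22005697 + 784984 = 88807772 → 3910483545/88807772

44/1
1321/30
6649/151
27917/634
1151246/26145
3910483545/88807772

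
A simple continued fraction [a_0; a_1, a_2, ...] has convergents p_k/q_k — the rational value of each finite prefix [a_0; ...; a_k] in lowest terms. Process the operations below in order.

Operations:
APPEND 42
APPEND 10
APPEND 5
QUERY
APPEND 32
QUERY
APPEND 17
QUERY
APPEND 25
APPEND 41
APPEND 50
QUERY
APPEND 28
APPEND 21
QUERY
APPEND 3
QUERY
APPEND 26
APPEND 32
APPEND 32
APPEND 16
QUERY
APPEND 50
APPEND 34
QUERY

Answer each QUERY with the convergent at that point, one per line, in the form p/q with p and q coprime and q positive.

2147/51
69125/1642
1177272/27965
60565260775/1438671367
35698363615612/847981382815
108792128863733/2584255706133
47121884671749208469/1119336487102276165
80254264828417039896773/1906365322477698243419

APPEND 42: p_0 = 42·1 + 0 = 42, q_0 = 42·0 + 1 = 1 → 42/1
APPEND 10: p_1 = 10·42 + 1 = 421, q_1 = 10·1 + 0 = 10 → 421/10
APPEND 5: p_2 = 5·421 + 42 = 2147, q_2 = 5·10 + 1 = 51 → 2147/51
APPEND 32: p_3 = 32·2147 + 421 = 69125, q_3 = 32·51 + 10 = 1642 → 69125/1642
APPEND 17: p_4 = 17·69125 + 2147 = 1177272, q_4 = 17·1642 + 51 = 27965 → 1177272/27965
APPEND 25: p_5 = 25·1177272 + 69125 = 29500925, q_5 = 25·27965 + 1642 = 700767 → 29500925/700767
APPEND 41: p_6 = 41·29500925 + 1177272 = 1210715197, q_6 = 41·700767 + 27965 = 28759412 → 1210715197/28759412
APPEND 50: p_7 = 50·1210715197 + 29500925 = 60565260775, q_7 = 50·28759412 + 700767 = 1438671367 → 60565260775/1438671367
APPEND 28: p_8 = 28·60565260775 + 1210715197 = 1697038016897, q_8 = 28·1438671367 + 28759412 = 40311557688 → 1697038016897/40311557688
APPEND 21: p_9 = 21·1697038016897 + 60565260775 = 35698363615612, q_9 = 21·40311557688 + 1438671367 = 847981382815 → 35698363615612/847981382815
APPEND 3: p_10 = 3·35698363615612 + 1697038016897 = 108792128863733, q_10 = 3·847981382815 + 40311557688 = 2584255706133 → 108792128863733/2584255706133
APPEND 26: p_11 = 26·108792128863733 + 35698363615612 = 2864293714072670, q_11 = 26·2584255706133 + 847981382815 = 68038629742273 → 2864293714072670/68038629742273
APPEND 32: p_12 = 32·2864293714072670 + 108792128863733 = 91766190979189173, q_12 = 32·68038629742273 + 2584255706133 = 2179820407458869 → 91766190979189173/2179820407458869
APPEND 32: p_13 = 32·91766190979189173 + 2864293714072670 = 2939382405048126206, q_13 = 32·2179820407458869 + 68038629742273 = 69822291668426081 → 2939382405048126206/69822291668426081
APPEND 16: p_14 = 16·2939382405048126206 + 91766190979189173 = 47121884671749208469, q_14 = 16·69822291668426081 + 2179820407458869 = 1119336487102276165 → 47121884671749208469/1119336487102276165
APPEND 50: p_15 = 50·47121884671749208469 + 2939382405048126206 = 2359033615992508549656, q_15 = 50·1119336487102276165 + 69822291668426081 = 56036646646782234331 → 2359033615992508549656/56036646646782234331
APPEND 34: p_16 = 34·2359033615992508549656 + 47121884671749208469 = 80254264828417039896773, q_16 = 34·56036646646782234331 + 1119336487102276165 = 1906365322477698243419 → 80254264828417039896773/1906365322477698243419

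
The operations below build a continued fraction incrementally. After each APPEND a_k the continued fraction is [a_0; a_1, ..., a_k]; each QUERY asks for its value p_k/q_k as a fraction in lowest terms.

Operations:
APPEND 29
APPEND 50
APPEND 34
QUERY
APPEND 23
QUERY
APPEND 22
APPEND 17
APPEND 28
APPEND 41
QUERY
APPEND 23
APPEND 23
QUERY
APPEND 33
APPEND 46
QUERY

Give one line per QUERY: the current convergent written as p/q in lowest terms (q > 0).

49363/1701
1136800/39173
491810324962/16947295795
260935126212133/8991565534059
396881343348004369/13676137282712149

APPEND 29: p_0 = 29·1 + 0 = 29, q_0 = 29·0 + 1 = 1 → 29/1
APPEND 50: p_1 = 50·29 + 1 = 1451, q_1 = 50·1 + 0 = 50 → 1451/50
APPEND 34: p_2 = 34·1451 + 29 = 49363, q_2 = 34·50 + 1 = 1701 → 49363/1701
APPEND 23: p_3 = 23·49363 + 1451 = 1136800, q_3 = 23·1701 + 50 = 39173 → 1136800/39173
APPEND 22: p_4 = 22·1136800 + 49363 = 25058963, q_4 = 22·39173 + 1701 = 863507 → 25058963/863507
APPEND 17: p_5 = 17·25058963 + 1136800 = 427139171, q_5 = 17·863507 + 39173 = 14718792 → 427139171/14718792
APPEND 28: p_6 = 28·427139171 + 25058963 = 11984955751, q_6 = 28·14718792 + 863507 = 412989683 → 11984955751/412989683
APPEND 41: p_7 = 41·11984955751 + 427139171 = 491810324962, q_7 = 41·412989683 + 14718792 = 16947295795 → 491810324962/16947295795
APPEND 23: p_8 = 23·491810324962 + 11984955751 = 11323622429877, q_8 = 23·16947295795 + 412989683 = 390200792968 → 11323622429877/390200792968
APPEND 23: p_9 = 23·11323622429877 + 491810324962 = 260935126212133, q_9 = 23·390200792968 + 16947295795 = 8991565534059 → 260935126212133/8991565534059
APPEND 33: p_10 = 33·260935126212133 + 11323622429877 = 8622182787430266, q_10 = 33·8991565534059 + 390200792968 = 297111863416915 → 8622182787430266/297111863416915
APPEND 46: p_11 = 46·8622182787430266 + 260935126212133 = 396881343348004369, q_11 = 46·297111863416915 + 8991565534059 = 13676137282712149 → 396881343348004369/13676137282712149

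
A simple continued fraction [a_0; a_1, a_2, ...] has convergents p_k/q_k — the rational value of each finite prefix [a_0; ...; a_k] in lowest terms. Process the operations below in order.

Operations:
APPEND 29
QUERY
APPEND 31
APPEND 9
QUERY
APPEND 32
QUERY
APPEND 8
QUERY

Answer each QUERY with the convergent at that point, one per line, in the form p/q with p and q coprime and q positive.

APPEND 29: p_0 = 29·1 + 0 = 29, q_0 = 29·0 + 1 = 1 → 29/1
APPEND 31: p_1 = 31·29 + 1 = 900, q_1 = 31·1 + 0 = 31 → 900/31
APPEND 9: p_2 = 9·900 + 29 = 8129, q_2 = 9·31 + 1 = 280 → 8129/280
APPEND 32: p_3 = 32·8129 + 900 = 261028, q_3 = 32·280 + 31 = 8991 → 261028/8991
APPEND 8: p_4 = 8·261028 + 8129 = 2096353, q_4 = 8·8991 + 280 = 72208 → 2096353/72208

29/1
8129/280
261028/8991
2096353/72208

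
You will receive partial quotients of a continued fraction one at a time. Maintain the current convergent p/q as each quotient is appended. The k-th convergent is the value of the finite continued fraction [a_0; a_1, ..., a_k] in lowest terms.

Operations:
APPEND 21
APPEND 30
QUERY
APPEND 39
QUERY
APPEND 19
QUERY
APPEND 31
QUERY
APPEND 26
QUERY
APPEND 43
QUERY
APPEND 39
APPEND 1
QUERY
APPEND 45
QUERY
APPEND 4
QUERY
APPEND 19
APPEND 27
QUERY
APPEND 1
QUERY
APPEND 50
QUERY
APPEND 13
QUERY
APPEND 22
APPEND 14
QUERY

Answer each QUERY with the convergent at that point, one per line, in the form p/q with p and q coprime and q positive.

631/30
24630/1171
468601/22279
14551261/691820
378801387/18009599
16303010902/775104577
652499237467/31022192679
29998661912580/1426245758657
120647146887787/5736005227307
62822597371962178/2986815322319537
65144891824742711/3097225667397027
3320067188609097728/157848098692170887
43226018343743013175/2055122508665618558
13403320608857118439267/637242728559366526840

APPEND 21: p_0 = 21·1 + 0 = 21, q_0 = 21·0 + 1 = 1 → 21/1
APPEND 30: p_1 = 30·21 + 1 = 631, q_1 = 30·1 + 0 = 30 → 631/30
APPEND 39: p_2 = 39·631 + 21 = 24630, q_2 = 39·30 + 1 = 1171 → 24630/1171
APPEND 19: p_3 = 19·24630 + 631 = 468601, q_3 = 19·1171 + 30 = 22279 → 468601/22279
APPEND 31: p_4 = 31·468601 + 24630 = 14551261, q_4 = 31·22279 + 1171 = 691820 → 14551261/691820
APPEND 26: p_5 = 26·14551261 + 468601 = 378801387, q_5 = 26·691820 + 22279 = 18009599 → 378801387/18009599
APPEND 43: p_6 = 43·378801387 + 14551261 = 16303010902, q_6 = 43·18009599 + 691820 = 775104577 → 16303010902/775104577
APPEND 39: p_7 = 39·16303010902 + 378801387 = 636196226565, q_7 = 39·775104577 + 18009599 = 30247088102 → 636196226565/30247088102
APPEND 1: p_8 = 1·636196226565 + 16303010902 = 652499237467, q_8 = 1·30247088102 + 775104577 = 31022192679 → 652499237467/31022192679
APPEND 45: p_9 = 45·652499237467 + 636196226565 = 29998661912580, q_9 = 45·31022192679 + 30247088102 = 1426245758657 → 29998661912580/1426245758657
APPEND 4: p_10 = 4·29998661912580 + 652499237467 = 120647146887787, q_10 = 4·1426245758657 + 31022192679 = 5736005227307 → 120647146887787/5736005227307
APPEND 19: p_11 = 19·120647146887787 + 29998661912580 = 2322294452780533, q_11 = 19·5736005227307 + 1426245758657 = 110410345077490 → 2322294452780533/110410345077490
APPEND 27: p_12 = 27·2322294452780533 + 120647146887787 = 62822597371962178, q_12 = 27·110410345077490 + 5736005227307 = 2986815322319537 → 62822597371962178/2986815322319537
APPEND 1: p_13 = 1·62822597371962178 + 2322294452780533 = 65144891824742711, q_13 = 1·2986815322319537 + 110410345077490 = 3097225667397027 → 65144891824742711/3097225667397027
APPEND 50: p_14 = 50·65144891824742711 + 62822597371962178 = 3320067188609097728, q_14 = 50·3097225667397027 + 2986815322319537 = 157848098692170887 → 3320067188609097728/157848098692170887
APPEND 13: p_15 = 13·3320067188609097728 + 65144891824742711 = 43226018343743013175, q_15 = 13·157848098692170887 + 3097225667397027 = 2055122508665618558 → 43226018343743013175/2055122508665618558
APPEND 22: p_16 = 22·43226018343743013175 + 3320067188609097728 = 954292470750955387578, q_16 = 22·2055122508665618558 + 157848098692170887 = 45370543289335779163 → 954292470750955387578/45370543289335779163
APPEND 14: p_17 = 14·954292470750955387578 + 43226018343743013175 = 13403320608857118439267, q_17 = 14·45370543289335779163 + 2055122508665618558 = 637242728559366526840 → 13403320608857118439267/637242728559366526840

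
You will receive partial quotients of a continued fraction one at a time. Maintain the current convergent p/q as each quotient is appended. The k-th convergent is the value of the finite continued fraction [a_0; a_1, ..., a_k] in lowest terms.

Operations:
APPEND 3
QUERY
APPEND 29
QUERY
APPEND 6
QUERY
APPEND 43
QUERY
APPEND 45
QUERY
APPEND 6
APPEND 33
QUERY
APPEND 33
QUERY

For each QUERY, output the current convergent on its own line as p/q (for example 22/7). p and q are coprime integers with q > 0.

3/1
88/29
531/175
22921/7554
1031976/340105
206119617/67930177
6808162138/2243744025

APPEND 3: p_0 = 3·1 + 0 = 3, q_0 = 3·0 + 1 = 1 → 3/1
APPEND 29: p_1 = 29·3 + 1 = 88, q_1 = 29·1 + 0 = 29 → 88/29
APPEND 6: p_2 = 6·88 + 3 = 531, q_2 = 6·29 + 1 = 175 → 531/175
APPEND 43: p_3 = 43·531 + 88 = 22921, q_3 = 43·175 + 29 = 7554 → 22921/7554
APPEND 45: p_4 = 45·22921 + 531 = 1031976, q_4 = 45·7554 + 175 = 340105 → 1031976/340105
APPEND 6: p_5 = 6·1031976 + 22921 = 6214777, q_5 = 6·340105 + 7554 = 2048184 → 6214777/2048184
APPEND 33: p_6 = 33·6214777 + 1031976 = 206119617, q_6 = 33·2048184 + 340105 = 67930177 → 206119617/67930177
APPEND 33: p_7 = 33·206119617 + 6214777 = 6808162138, q_7 = 33·67930177 + 2048184 = 2243744025 → 6808162138/2243744025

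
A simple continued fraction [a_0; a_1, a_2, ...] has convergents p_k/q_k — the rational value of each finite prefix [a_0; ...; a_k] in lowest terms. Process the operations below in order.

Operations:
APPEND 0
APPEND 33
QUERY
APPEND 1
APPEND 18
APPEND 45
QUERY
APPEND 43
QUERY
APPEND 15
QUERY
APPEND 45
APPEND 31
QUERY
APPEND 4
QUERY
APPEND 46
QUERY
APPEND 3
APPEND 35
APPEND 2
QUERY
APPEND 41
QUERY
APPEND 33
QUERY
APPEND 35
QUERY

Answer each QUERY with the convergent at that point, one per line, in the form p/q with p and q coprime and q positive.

APPEND 0: p_0 = 0·1 + 0 = 0, q_0 = 0·0 + 1 = 1 → 0/1
APPEND 33: p_1 = 33·0 + 1 = 1, q_1 = 33·1 + 0 = 33 → 1/33
APPEND 1: p_2 = 1·1 + 0 = 1, q_2 = 1·33 + 1 = 34 → 1/34
APPEND 18: p_3 = 18·1 + 1 = 19, q_3 = 18·34 + 33 = 645 → 19/645
APPEND 45: p_4 = 45·19 + 1 = 856, q_4 = 45·645 + 34 = 29059 → 856/29059
APPEND 43: p_5 = 43·856 + 19 = 36827, q_5 = 43·29059 + 645 = 1250182 → 36827/1250182
APPEND 15: p_6 = 15·36827 + 856 = 553261, q_6 = 15·1250182 + 29059 = 18781789 → 553261/18781789
APPEND 45: p_7 = 45·553261 + 36827 = 24933572, q_7 = 45·18781789 + 1250182 = 846430687 → 24933572/846430687
APPEND 31: p_8 = 31·24933572 + 553261 = 773493993, q_8 = 31·846430687 + 18781789 = 26258133086 → 773493993/26258133086
APPEND 4: p_9 = 4·773493993 + 24933572 = 3118909544, q_9 = 4·26258133086 + 846430687 = 105878963031 → 3118909544/105878963031
APPEND 46: p_10 = 46·3118909544 + 773493993 = 144243333017, q_10 = 46·105878963031 + 26258133086 = 4896690432512 → 144243333017/4896690432512
APPEND 3: p_11 = 3·144243333017 + 3118909544 = 435848908595, q_11 = 3·4896690432512 + 105878963031 = 14795950260567 → 435848908595/14795950260567
APPEND 35: p_12 = 35·435848908595 + 144243333017 = 15398955133842, q_12 = 35·14795950260567 + 4896690432512 = 522754949552357 → 15398955133842/522754949552357
APPEND 2: p_13 = 2·15398955133842 + 435848908595 = 31233759176279, q_13 = 2·522754949552357 + 14795950260567 = 1060305849365281 → 31233759176279/1060305849365281
APPEND 41: p_14 = 41·31233759176279 + 15398955133842 = 1295983081361281, q_14 = 41·1060305849365281 + 522754949552357 = 43995294773528878 → 1295983081361281/43995294773528878
APPEND 33: p_15 = 33·1295983081361281 + 31233759176279 = 42798675444098552, q_15 = 33·43995294773528878 + 1060305849365281 = 1452905033375818255 → 42798675444098552/1452905033375818255
APPEND 35: p_16 = 35·42798675444098552 + 1295983081361281 = 1499249623624810601, q_16 = 35·1452905033375818255 + 43995294773528878 = 50895671462927167803 → 1499249623624810601/50895671462927167803

1/33
856/29059
36827/1250182
553261/18781789
773493993/26258133086
3118909544/105878963031
144243333017/4896690432512
31233759176279/1060305849365281
1295983081361281/43995294773528878
42798675444098552/1452905033375818255
1499249623624810601/50895671462927167803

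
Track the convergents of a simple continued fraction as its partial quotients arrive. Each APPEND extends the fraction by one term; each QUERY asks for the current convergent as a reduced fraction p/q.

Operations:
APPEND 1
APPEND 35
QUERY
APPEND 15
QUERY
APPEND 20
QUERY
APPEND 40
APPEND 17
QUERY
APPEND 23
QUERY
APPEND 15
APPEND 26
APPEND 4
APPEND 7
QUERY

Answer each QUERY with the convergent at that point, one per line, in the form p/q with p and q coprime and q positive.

36/35
541/526
10856/10555
7402133/7196897
170683840/165951357
1958938888173/1904624168125

APPEND 1: p_0 = 1·1 + 0 = 1, q_0 = 1·0 + 1 = 1 → 1/1
APPEND 35: p_1 = 35·1 + 1 = 36, q_1 = 35·1 + 0 = 35 → 36/35
APPEND 15: p_2 = 15·36 + 1 = 541, q_2 = 15·35 + 1 = 526 → 541/526
APPEND 20: p_3 = 20·541 + 36 = 10856, q_3 = 20·526 + 35 = 10555 → 10856/10555
APPEND 40: p_4 = 40·10856 + 541 = 434781, q_4 = 40·10555 + 526 = 422726 → 434781/422726
APPEND 17: p_5 = 17·434781 + 10856 = 7402133, q_5 = 17·422726 + 10555 = 7196897 → 7402133/7196897
APPEND 23: p_6 = 23·7402133 + 434781 = 170683840, q_6 = 23·7196897 + 422726 = 165951357 → 170683840/165951357
APPEND 15: p_7 = 15·170683840 + 7402133 = 2567659733, q_7 = 15·165951357 + 7196897 = 2496467252 → 2567659733/2496467252
APPEND 26: p_8 = 26·2567659733 + 170683840 = 66929836898, q_8 = 26·2496467252 + 165951357 = 65074099909 → 66929836898/65074099909
APPEND 4: p_9 = 4·66929836898 + 2567659733 = 270287007325, q_9 = 4·65074099909 + 2496467252 = 262792866888 → 270287007325/262792866888
APPEND 7: p_10 = 7·270287007325 + 66929836898 = 1958938888173, q_10 = 7·262792866888 + 65074099909 = 1904624168125 → 1958938888173/1904624168125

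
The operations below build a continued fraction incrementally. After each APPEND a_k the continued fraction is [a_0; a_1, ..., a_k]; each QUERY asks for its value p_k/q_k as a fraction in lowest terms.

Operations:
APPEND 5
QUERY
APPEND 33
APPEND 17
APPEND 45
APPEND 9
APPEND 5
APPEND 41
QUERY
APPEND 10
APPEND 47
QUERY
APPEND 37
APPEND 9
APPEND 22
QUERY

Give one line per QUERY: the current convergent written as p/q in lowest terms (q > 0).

APPEND 5: p_0 = 5·1 + 0 = 5, q_0 = 5·0 + 1 = 1 → 5/1
APPEND 33: p_1 = 33·5 + 1 = 166, q_1 = 33·1 + 0 = 33 → 166/33
APPEND 17: p_2 = 17·166 + 5 = 2827, q_2 = 17·33 + 1 = 562 → 2827/562
APPEND 45: p_3 = 45·2827 + 166 = 127381, q_3 = 45·562 + 33 = 25323 → 127381/25323
APPEND 9: p_4 = 9·127381 + 2827 = 1149256, q_4 = 9·25323 + 562 = 228469 → 1149256/228469
APPEND 5: p_5 = 5·1149256 + 127381 = 5873661, q_5 = 5·228469 + 25323 = 1167668 → 5873661/1167668
APPEND 41: p_6 = 41·5873661 + 1149256 = 241969357, q_6 = 41·1167668 + 228469 = 48102857 → 241969357/48102857
APPEND 10: p_7 = 10·241969357 + 5873661 = 2425567231, q_7 = 10·48102857 + 1167668 = 482196238 → 2425567231/482196238
APPEND 47: p_8 = 47·2425567231 + 241969357 = 114243629214, q_8 = 47·482196238 + 48102857 = 22711326043 → 114243629214/22711326043
APPEND 37: p_9 = 37·114243629214 + 2425567231 = 4229439848149, q_9 = 37·22711326043 + 482196238 = 840801259829 → 4229439848149/840801259829
APPEND 9: p_10 = 9·4229439848149 + 114243629214 = 38179202262555, q_10 = 9·840801259829 + 22711326043 = 7589922664504 → 38179202262555/7589922664504
APPEND 22: p_11 = 22·38179202262555 + 4229439848149 = 844171889624359, q_11 = 22·7589922664504 + 840801259829 = 167819099878917 → 844171889624359/167819099878917

5/1
241969357/48102857
114243629214/22711326043
844171889624359/167819099878917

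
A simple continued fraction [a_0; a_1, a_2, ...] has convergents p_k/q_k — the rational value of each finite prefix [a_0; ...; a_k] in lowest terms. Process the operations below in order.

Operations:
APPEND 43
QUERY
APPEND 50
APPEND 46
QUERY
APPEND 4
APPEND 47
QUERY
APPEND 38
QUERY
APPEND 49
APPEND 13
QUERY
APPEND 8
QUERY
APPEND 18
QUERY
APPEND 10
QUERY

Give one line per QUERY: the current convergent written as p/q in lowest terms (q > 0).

APPEND 43: p_0 = 43·1 + 0 = 43, q_0 = 43·0 + 1 = 1 → 43/1
APPEND 50: p_1 = 50·43 + 1 = 2151, q_1 = 50·1 + 0 = 50 → 2151/50
APPEND 46: p_2 = 46·2151 + 43 = 98989, q_2 = 46·50 + 1 = 2301 → 98989/2301
APPEND 4: p_3 = 4·98989 + 2151 = 398107, q_3 = 4·2301 + 50 = 9254 → 398107/9254
APPEND 47: p_4 = 47·398107 + 98989 = 18810018, q_4 = 47·9254 + 2301 = 437239 → 18810018/437239
APPEND 38: p_5 = 38·18810018 + 398107 = 715178791, q_5 = 38·437239 + 9254 = 16624336 → 715178791/16624336
APPEND 49: p_6 = 49·715178791 + 18810018 = 35062570777, q_6 = 49·16624336 + 437239 = 815029703 → 35062570777/815029703
APPEND 13: p_7 = 13·35062570777 + 715178791 = 456528598892, q_7 = 13·815029703 + 16624336 = 10612010475 → 456528598892/10612010475
APPEND 8: p_8 = 8·456528598892 + 35062570777 = 3687291361913, q_8 = 8·10612010475 + 815029703 = 85711113503 → 3687291361913/85711113503
APPEND 18: p_9 = 18·3687291361913 + 456528598892 = 66827773113326, q_9 = 18·85711113503 + 10612010475 = 1553412053529 → 66827773113326/1553412053529
APPEND 10: p_10 = 10·66827773113326 + 3687291361913 = 671965022495173, q_10 = 10·1553412053529 + 85711113503 = 15619831648793 → 671965022495173/15619831648793

43/1
98989/2301
18810018/437239
715178791/16624336
456528598892/10612010475
3687291361913/85711113503
66827773113326/1553412053529
671965022495173/15619831648793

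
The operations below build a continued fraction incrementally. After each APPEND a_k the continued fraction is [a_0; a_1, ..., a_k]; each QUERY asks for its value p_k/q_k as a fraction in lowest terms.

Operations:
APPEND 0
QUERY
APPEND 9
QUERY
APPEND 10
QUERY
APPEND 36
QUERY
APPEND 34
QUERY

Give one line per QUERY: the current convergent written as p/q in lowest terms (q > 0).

APPEND 0: p_0 = 0·1 + 0 = 0, q_0 = 0·0 + 1 = 1 → 0/1
APPEND 9: p_1 = 9·0 + 1 = 1, q_1 = 9·1 + 0 = 9 → 1/9
APPEND 10: p_2 = 10·1 + 0 = 10, q_2 = 10·9 + 1 = 91 → 10/91
APPEND 36: p_3 = 36·10 + 1 = 361, q_3 = 36·91 + 9 = 3285 → 361/3285
APPEND 34: p_4 = 34·361 + 10 = 12284, q_4 = 34·3285 + 91 = 111781 → 12284/111781

0/1
1/9
10/91
361/3285
12284/111781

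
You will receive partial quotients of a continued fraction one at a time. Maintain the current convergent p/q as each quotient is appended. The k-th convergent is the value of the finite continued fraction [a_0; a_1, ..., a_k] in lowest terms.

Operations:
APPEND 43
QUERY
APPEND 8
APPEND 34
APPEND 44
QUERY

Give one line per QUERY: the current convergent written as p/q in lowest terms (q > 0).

43/1
518357/12020

APPEND 43: p_0 = 43·1 + 0 = 43, q_0 = 43·0 + 1 = 1 → 43/1
APPEND 8: p_1 = 8·43 + 1 = 345, q_1 = 8·1 + 0 = 8 → 345/8
APPEND 34: p_2 = 34·345 + 43 = 11773, q_2 = 34·8 + 1 = 273 → 11773/273
APPEND 44: p_3 = 44·11773 + 345 = 518357, q_3 = 44·273 + 8 = 12020 → 518357/12020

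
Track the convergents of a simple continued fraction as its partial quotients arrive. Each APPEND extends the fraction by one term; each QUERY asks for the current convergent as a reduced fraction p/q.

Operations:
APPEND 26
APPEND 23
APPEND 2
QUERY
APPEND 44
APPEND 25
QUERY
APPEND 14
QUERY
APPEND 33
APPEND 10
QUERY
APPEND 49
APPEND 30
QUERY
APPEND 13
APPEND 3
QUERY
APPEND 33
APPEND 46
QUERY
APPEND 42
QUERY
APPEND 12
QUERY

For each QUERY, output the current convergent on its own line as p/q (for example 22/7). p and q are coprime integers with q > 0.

APPEND 26: p_0 = 26·1 + 0 = 26, q_0 = 26·0 + 1 = 1 → 26/1
APPEND 23: p_1 = 23·26 + 1 = 599, q_1 = 23·1 + 0 = 23 → 599/23
APPEND 2: p_2 = 2·599 + 26 = 1224, q_2 = 2·23 + 1 = 47 → 1224/47
APPEND 44: p_3 = 44·1224 + 599 = 54455, q_3 = 44·47 + 23 = 2091 → 54455/2091
APPEND 25: p_4 = 25·54455 + 1224 = 1362599, q_4 = 25·2091 + 47 = 52322 → 1362599/52322
APPEND 14: p_5 = 14·1362599 + 54455 = 19130841, q_5 = 14·52322 + 2091 = 734599 → 19130841/734599
APPEND 33: p_6 = 33·19130841 + 1362599 = 632680352, q_6 = 33·734599 + 52322 = 24294089 → 632680352/24294089
APPEND 10: p_7 = 10·632680352 + 19130841 = 6345934361, q_7 = 10·24294089 + 734599 = 243675489 → 6345934361/243675489
APPEND 49: p_8 = 49·6345934361 + 632680352 = 311583464041, q_8 = 49·243675489 + 24294089 = 11964393050 → 311583464041/11964393050
APPEND 30: p_9 = 30·311583464041 + 6345934361 = 9353849855591, q_9 = 30·11964393050 + 243675489 = 359175466989 → 9353849855591/359175466989
APPEND 13: p_10 = 13·9353849855591 + 311583464041 = 121911631586724, q_10 = 13·359175466989 + 11964393050 = 4681245463907 → 121911631586724/4681245463907
APPEND 3: p_11 = 3·121911631586724 + 9353849855591 = 375088744615763, q_11 = 3·4681245463907 + 359175466989 = 14402911858710 → 375088744615763/14402911858710
APPEND 33: p_12 = 33·375088744615763 + 121911631586724 = 12499840203906903, q_12 = 33·14402911858710 + 4681245463907 = 479977336801337 → 12499840203906903/479977336801337
APPEND 46: p_13 = 46·12499840203906903 + 375088744615763 = 575367738124333301, q_13 = 46·479977336801337 + 14402911858710 = 22093360404720212 → 575367738124333301/22093360404720212
APPEND 42: p_14 = 42·575367738124333301 + 12499840203906903 = 24177944841425905545, q_14 = 42·22093360404720212 + 479977336801337 = 928401114335050241 → 24177944841425905545/928401114335050241
APPEND 12: p_15 = 12·24177944841425905545 + 575367738124333301 = 290710705835235199841, q_15 = 12·928401114335050241 + 22093360404720212 = 11162906732425323104 → 290710705835235199841/11162906732425323104

1224/47
1362599/52322
19130841/734599
6345934361/243675489
9353849855591/359175466989
375088744615763/14402911858710
575367738124333301/22093360404720212
24177944841425905545/928401114335050241
290710705835235199841/11162906732425323104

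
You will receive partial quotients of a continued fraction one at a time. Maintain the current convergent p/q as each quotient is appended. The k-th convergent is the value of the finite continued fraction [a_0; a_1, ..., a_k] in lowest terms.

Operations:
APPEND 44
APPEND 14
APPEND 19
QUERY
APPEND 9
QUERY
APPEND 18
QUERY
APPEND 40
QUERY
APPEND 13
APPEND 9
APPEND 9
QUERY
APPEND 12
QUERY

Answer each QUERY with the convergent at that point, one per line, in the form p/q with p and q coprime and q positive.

APPEND 44: p_0 = 44·1 + 0 = 44, q_0 = 44·0 + 1 = 1 → 44/1
APPEND 14: p_1 = 14·44 + 1 = 617, q_1 = 14·1 + 0 = 14 → 617/14
APPEND 19: p_2 = 19·617 + 44 = 11767, q_2 = 19·14 + 1 = 267 → 11767/267
APPEND 9: p_3 = 9·11767 + 617 = 106520, q_3 = 9·267 + 14 = 2417 → 106520/2417
APPEND 18: p_4 = 18·106520 + 11767 = 1929127, q_4 = 18·2417 + 267 = 43773 → 1929127/43773
APPEND 40: p_5 = 40·1929127 + 106520 = 77271600, q_5 = 40·43773 + 2417 = 1753337 → 77271600/1753337
APPEND 13: p_6 = 13·77271600 + 1929127 = 1006459927, q_6 = 13·1753337 + 43773 = 22837154 → 1006459927/22837154
APPEND 9: p_7 = 9·1006459927 + 77271600 = 9135410943, q_7 = 9·22837154 + 1753337 = 207287723 → 9135410943/207287723
APPEND 9: p_8 = 9·9135410943 + 1006459927 = 83225158414, q_8 = 9·207287723 + 22837154 = 1888426661 → 83225158414/1888426661
APPEND 12: p_9 = 12·83225158414 + 9135410943 = 1007837311911, q_9 = 12·1888426661 + 207287723 = 22868407655 → 1007837311911/22868407655

11767/267
106520/2417
1929127/43773
77271600/1753337
83225158414/1888426661
1007837311911/22868407655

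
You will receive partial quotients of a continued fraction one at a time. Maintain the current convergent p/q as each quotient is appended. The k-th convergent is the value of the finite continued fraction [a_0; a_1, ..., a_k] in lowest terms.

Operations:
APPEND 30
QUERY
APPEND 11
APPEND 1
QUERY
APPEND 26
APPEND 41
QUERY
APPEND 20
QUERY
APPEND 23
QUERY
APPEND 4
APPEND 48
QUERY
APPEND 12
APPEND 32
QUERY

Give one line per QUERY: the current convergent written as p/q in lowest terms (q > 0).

30/1
361/12
398758/13255
7984877/265423
184050929/6117984
35905103393/1193511216
13847278841281/460293413648

APPEND 30: p_0 = 30·1 + 0 = 30, q_0 = 30·0 + 1 = 1 → 30/1
APPEND 11: p_1 = 11·30 + 1 = 331, q_1 = 11·1 + 0 = 11 → 331/11
APPEND 1: p_2 = 1·331 + 30 = 361, q_2 = 1·11 + 1 = 12 → 361/12
APPEND 26: p_3 = 26·361 + 331 = 9717, q_3 = 26·12 + 11 = 323 → 9717/323
APPEND 41: p_4 = 41·9717 + 361 = 398758, q_4 = 41·323 + 12 = 13255 → 398758/13255
APPEND 20: p_5 = 20·398758 + 9717 = 7984877, q_5 = 20·13255 + 323 = 265423 → 7984877/265423
APPEND 23: p_6 = 23·7984877 + 398758 = 184050929, q_6 = 23·265423 + 13255 = 6117984 → 184050929/6117984
APPEND 4: p_7 = 4·184050929 + 7984877 = 744188593, q_7 = 4·6117984 + 265423 = 24737359 → 744188593/24737359
APPEND 48: p_8 = 48·744188593 + 184050929 = 35905103393, q_8 = 48·24737359 + 6117984 = 1193511216 → 35905103393/1193511216
APPEND 12: p_9 = 12·35905103393 + 744188593 = 431605429309, q_9 = 12·1193511216 + 24737359 = 14346871951 → 431605429309/14346871951
APPEND 32: p_10 = 32·431605429309 + 35905103393 = 13847278841281, q_10 = 32·14346871951 + 1193511216 = 460293413648 → 13847278841281/460293413648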